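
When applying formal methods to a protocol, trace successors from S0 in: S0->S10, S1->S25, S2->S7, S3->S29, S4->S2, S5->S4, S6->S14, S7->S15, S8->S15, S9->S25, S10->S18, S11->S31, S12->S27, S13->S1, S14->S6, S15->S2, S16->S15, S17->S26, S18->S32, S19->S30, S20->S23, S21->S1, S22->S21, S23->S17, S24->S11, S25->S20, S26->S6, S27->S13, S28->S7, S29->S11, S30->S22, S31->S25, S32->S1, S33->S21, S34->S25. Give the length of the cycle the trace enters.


Trace from S0 until a state repeats:
  S0 -> S10 -> S18 -> S32 -> S1 -> S25 -> S20 -> S23 -> S17 -> S26 -> S6 -> S14 -> S6
S6 first seen at step 10, revisited at step 12.
Cycle length = 12 - 10 = 2

2


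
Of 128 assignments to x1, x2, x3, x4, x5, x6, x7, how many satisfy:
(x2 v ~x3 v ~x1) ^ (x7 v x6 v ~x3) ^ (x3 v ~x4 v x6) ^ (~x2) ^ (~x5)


CNF with 5 clauses over 7 vars (128 assignments).
An assignment satisfies CNF iff every clause has >=1 true literal.
Check each row (bits = x1,x2,x3,x4,x5,x6,x7; clause T/F shown):
  row 0 [0000000]: clauses=TTTTT -> 1
  row 1 [0000001]: clauses=TTTTT -> 1
  row 2 [0000010]: clauses=TTTTT -> 1
  row 3 [0000011]: clauses=TTTTT -> 1
  row 4 [0000100]: clauses=TTTTF -> 0
  (every remaining row is evaluated the same way; all 128 results are listed next)
Full result column, 8 rows per line (x1,x2,x3,x4 fixed per line; x5,x6,x7 runs 000..111 left to right):
  rows 0-7 [x1,x2,x3,x4=0000]: 11110000  (ones: 4)
  rows 8-15 [x1,x2,x3,x4=0001]: 00110000  (ones: 2)
  rows 16-23 [x1,x2,x3,x4=0010]: 01110000  (ones: 3)
  rows 24-31 [x1,x2,x3,x4=0011]: 01110000  (ones: 3)
  rows 32-39 [x1,x2,x3,x4=0100]: 00000000  (ones: 0)
  rows 40-47 [x1,x2,x3,x4=0101]: 00000000  (ones: 0)
  rows 48-55 [x1,x2,x3,x4=0110]: 00000000  (ones: 0)
  rows 56-63 [x1,x2,x3,x4=0111]: 00000000  (ones: 0)
  rows 64-71 [x1,x2,x3,x4=1000]: 11110000  (ones: 4)
  rows 72-79 [x1,x2,x3,x4=1001]: 00110000  (ones: 2)
  rows 80-87 [x1,x2,x3,x4=1010]: 00000000  (ones: 0)
  rows 88-95 [x1,x2,x3,x4=1011]: 00000000  (ones: 0)
  rows 96-103 [x1,x2,x3,x4=1100]: 00000000  (ones: 0)
  rows 104-111 [x1,x2,x3,x4=1101]: 00000000  (ones: 0)
  rows 112-119 [x1,x2,x3,x4=1110]: 00000000  (ones: 0)
  rows 120-127 [x1,x2,x3,x4=1111]: 00000000  (ones: 0)
Satisfying assignments = 4+2+3+3+0+0+0+0+4+2+0+0+0+0+0+0 = 18

18


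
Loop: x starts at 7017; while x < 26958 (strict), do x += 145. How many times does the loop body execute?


Step 1: x goes from 7017 toward 26958 by 145; the body runs while x<26958, so iterations = ceil((bound-start)/step)
Step 2: Distance=19941
Step 3: ceil(19941/145)=138

138


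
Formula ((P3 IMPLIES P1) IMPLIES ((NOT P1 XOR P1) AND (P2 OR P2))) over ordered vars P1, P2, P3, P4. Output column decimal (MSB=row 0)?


Formula: ((P3 IMPLIES P1) IMPLIES ((NOT P1 XOR P1) AND (P2 OR P2))) over P1, P2, P3, P4 (16 rows)
Evaluate each row (bits = P1,P2,P3,P4, MSB first):
  row 0 [0000]: ((0 IMPLIES 0) IMPLIES ((NOT 0 XOR 0) AND (0 OR 0))) -> 0
  row 1 [0001]: ((0 IMPLIES 0) IMPLIES ((NOT 0 XOR 0) AND (0 OR 0))) -> 0
  row 2 [0010]: ((1 IMPLIES 0) IMPLIES ((NOT 0 XOR 0) AND (0 OR 0))) -> 1
  row 3 [0011]: ((1 IMPLIES 0) IMPLIES ((NOT 0 XOR 0) AND (0 OR 0))) -> 1
  row 4 [0100]: ((0 IMPLIES 0) IMPLIES ((NOT 0 XOR 0) AND (1 OR 1))) -> 1
  row 5 [0101]: ((0 IMPLIES 0) IMPLIES ((NOT 0 XOR 0) AND (1 OR 1))) -> 1
  row 6 [0110]: ((1 IMPLIES 0) IMPLIES ((NOT 0 XOR 0) AND (1 OR 1))) -> 1
  row 7 [0111]: ((1 IMPLIES 0) IMPLIES ((NOT 0 XOR 0) AND (1 OR 1))) -> 1
  row 8 [1000]: ((0 IMPLIES 1) IMPLIES ((NOT 1 XOR 1) AND (0 OR 0))) -> 0
  row 9 [1001]: ((0 IMPLIES 1) IMPLIES ((NOT 1 XOR 1) AND (0 OR 0))) -> 0
  row 10 [1010]: ((1 IMPLIES 1) IMPLIES ((NOT 1 XOR 1) AND (0 OR 0))) -> 0
  row 11 [1011]: ((1 IMPLIES 1) IMPLIES ((NOT 1 XOR 1) AND (0 OR 0))) -> 0
  row 12 [1100]: ((0 IMPLIES 1) IMPLIES ((NOT 1 XOR 1) AND (1 OR 1))) -> 1
  row 13 [1101]: ((0 IMPLIES 1) IMPLIES ((NOT 1 XOR 1) AND (1 OR 1))) -> 1
  row 14 [1110]: ((1 IMPLIES 1) IMPLIES ((NOT 1 XOR 1) AND (1 OR 1))) -> 1
  row 15 [1111]: ((1 IMPLIES 1) IMPLIES ((NOT 1 XOR 1) AND (1 OR 1))) -> 1
Full result column, 4 rows per line (P1,P2 fixed per line; P3,P4 runs 00..11 left to right):
  rows 0-3 [P1,P2=00]: 0011  = hex 3
  rows 4-7 [P1,P2=01]: 1111  = hex F
  rows 8-11 [P1,P2=10]: 0000  = hex 0
  rows 12-15 [P1,P2=11]: 1111  = hex F
Output column (row 0 .. row 15) = 0011111100001111
Output column grouped in 4s = 0011 1111 0000 1111 = 0x3F0F
Convert to decimal digit by digit (value = value*16 + digit):
  3 -> 3
  3*16 + 15 (F) = 63
  63*16 + 0 = 1008
  1008*16 + 15 (F) = 16143
Decimal = 16143

16143


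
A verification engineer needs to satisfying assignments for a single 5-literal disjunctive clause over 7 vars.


Step 1: Total=2^7=128
Step 2: Unsat when all 5 false: 2^2=4
Step 3: Sat=128-4=124

124


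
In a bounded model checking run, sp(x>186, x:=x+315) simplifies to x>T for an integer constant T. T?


Formula: sp(P, x:=E) = exists old_x. (x = E[old_x/x]) AND P[old_x/x] (old_x is the value of x before the assignment; eliminate old_x by solving x = E[old_x/x] for old_x)
Step 1: Precondition P: x>186, i.e. old_x > 186
Step 2: Assignment gives x = old_x + 315, so old_x = x - 315
Step 3: Substitute into P: x - 315 > 186
Step 4: Simplify: x > 186+315 = 501

501


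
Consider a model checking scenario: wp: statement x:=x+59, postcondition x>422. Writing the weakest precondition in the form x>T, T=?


Formula: wp(x:=E, P) = P[E/x] (substitute E for x in postcondition)
Step 1: Postcondition: x>422
Step 2: Substitute x+59 for x: x+59>422
Step 3: Solve for x: x > 422-59 = 363

363


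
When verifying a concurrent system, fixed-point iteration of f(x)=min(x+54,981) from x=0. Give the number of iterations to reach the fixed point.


Step 1: x=0, cap=981, increment=54
Step 2: x grows by 54 each step until capped at 981; fixed point is x=981
Step 3: iterations = ceil(981/54) = 19

19


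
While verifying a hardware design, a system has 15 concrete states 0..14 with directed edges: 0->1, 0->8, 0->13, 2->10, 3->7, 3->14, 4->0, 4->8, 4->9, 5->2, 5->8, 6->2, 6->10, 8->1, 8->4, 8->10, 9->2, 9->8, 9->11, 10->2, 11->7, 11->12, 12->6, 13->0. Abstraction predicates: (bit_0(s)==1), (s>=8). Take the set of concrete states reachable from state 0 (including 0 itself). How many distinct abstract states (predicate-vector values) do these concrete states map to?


BFS from 0:
Concrete reachable: {0, 1, 2, 4, 6, 7, 8, 9, 10, 11, 12, 13}
Abstract via predicates (bit_0(s)==1), (s>=8):
  (0,0) <- {0, 2, 4, 6}
  (0,1) <- {8, 10, 12}
  (1,0) <- {1, 7}
  (1,1) <- {9, 11, 13}
Distinct abstract states = 4

4


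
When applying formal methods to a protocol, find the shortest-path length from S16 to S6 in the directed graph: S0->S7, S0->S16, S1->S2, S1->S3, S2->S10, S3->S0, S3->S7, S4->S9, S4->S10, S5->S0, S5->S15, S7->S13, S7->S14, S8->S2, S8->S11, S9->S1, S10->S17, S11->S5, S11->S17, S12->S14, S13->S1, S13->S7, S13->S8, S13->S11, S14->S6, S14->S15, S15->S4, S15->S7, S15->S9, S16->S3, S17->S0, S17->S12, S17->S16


BFS layer-by-layer from S16:
  dist 0: {S16}
  dist 1: {S3}
  dist 2: {S0, S7}
  dist 3: {S13, S14}
  dist 4: {S1, S6, S8, S11, S15}
  -> S6 reached at distance 4
Shortest path length = 4

4


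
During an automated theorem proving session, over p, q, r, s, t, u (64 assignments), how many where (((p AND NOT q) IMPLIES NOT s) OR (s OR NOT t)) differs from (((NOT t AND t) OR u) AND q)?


F1 = (((p AND NOT q) IMPLIES NOT s) OR (s OR NOT t))
F2 = (((NOT t AND t) OR u) AND q)
Evaluate both on each of 64 rows (bits = p,q,r,s,t,u):
  row 0 [000000]: F1=1 F2=0 (differ) -> 1
  row 1 [000001]: F1=1 F2=0 (differ) -> 1
  row 2 [000010]: F1=1 F2=0 (differ) -> 1
  row 3 [000011]: F1=1 F2=0 (differ) -> 1
  row 4 [000100]: F1=1 F2=0 (differ) -> 1
  (every remaining row is evaluated the same way; all 64 results are listed next)
Full result column, 8 rows per line (p,q,r fixed per line; s,t,u runs 000..111 left to right):
  rows 0-7 [p,q,r=000]: 11111111  (ones: 8)
  rows 8-15 [p,q,r=001]: 11111111  (ones: 8)
  rows 16-23 [p,q,r=010]: 10101010  (ones: 4)
  rows 24-31 [p,q,r=011]: 10101010  (ones: 4)
  rows 32-39 [p,q,r=100]: 11111111  (ones: 8)
  rows 40-47 [p,q,r=101]: 11111111  (ones: 8)
  rows 48-55 [p,q,r=110]: 10101010  (ones: 4)
  rows 56-63 [p,q,r=111]: 10101010  (ones: 4)
Disagreements = 8+8+4+4+8+8+4+4 = 48

48


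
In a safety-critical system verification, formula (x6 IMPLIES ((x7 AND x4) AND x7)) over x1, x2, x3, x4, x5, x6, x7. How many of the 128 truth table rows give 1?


Formula: (x6 IMPLIES ((x7 AND x4) AND x7)) over 7 vars (128 rows)
Evaluate each row (x1, x2, x3, x4, x5, x6, x7 as bits, MSB first):
  row 0 [0000000]: (0 IMPLIES ((0 AND 0) AND 0)) -> 1
  row 1 [0000001]: (0 IMPLIES ((1 AND 0) AND 1)) -> 1
  row 2 [0000010]: (1 IMPLIES ((0 AND 0) AND 0)) -> 0
  row 3 [0000011]: (1 IMPLIES ((1 AND 0) AND 1)) -> 0
  row 4 [0000100]: (0 IMPLIES ((0 AND 0) AND 0)) -> 1
  (every remaining row is evaluated the same way; all 128 results are listed next)
Full result column, 8 rows per line (x1,x2,x3,x4 fixed per line; x5,x6,x7 runs 000..111 left to right):
  rows 0-7 [x1,x2,x3,x4=0000]: 11001100  (ones: 4)
  rows 8-15 [x1,x2,x3,x4=0001]: 11011101  (ones: 6)
  rows 16-23 [x1,x2,x3,x4=0010]: 11001100  (ones: 4)
  rows 24-31 [x1,x2,x3,x4=0011]: 11011101  (ones: 6)
  rows 32-39 [x1,x2,x3,x4=0100]: 11001100  (ones: 4)
  rows 40-47 [x1,x2,x3,x4=0101]: 11011101  (ones: 6)
  rows 48-55 [x1,x2,x3,x4=0110]: 11001100  (ones: 4)
  rows 56-63 [x1,x2,x3,x4=0111]: 11011101  (ones: 6)
  rows 64-71 [x1,x2,x3,x4=1000]: 11001100  (ones: 4)
  rows 72-79 [x1,x2,x3,x4=1001]: 11011101  (ones: 6)
  rows 80-87 [x1,x2,x3,x4=1010]: 11001100  (ones: 4)
  rows 88-95 [x1,x2,x3,x4=1011]: 11011101  (ones: 6)
  rows 96-103 [x1,x2,x3,x4=1100]: 11001100  (ones: 4)
  rows 104-111 [x1,x2,x3,x4=1101]: 11011101  (ones: 6)
  rows 112-119 [x1,x2,x3,x4=1110]: 11001100  (ones: 4)
  rows 120-127 [x1,x2,x3,x4=1111]: 11011101  (ones: 6)
Count of 1-rows = 4+6+4+6+4+6+4+6+4+6+4+6+4+6+4+6 = 80

80


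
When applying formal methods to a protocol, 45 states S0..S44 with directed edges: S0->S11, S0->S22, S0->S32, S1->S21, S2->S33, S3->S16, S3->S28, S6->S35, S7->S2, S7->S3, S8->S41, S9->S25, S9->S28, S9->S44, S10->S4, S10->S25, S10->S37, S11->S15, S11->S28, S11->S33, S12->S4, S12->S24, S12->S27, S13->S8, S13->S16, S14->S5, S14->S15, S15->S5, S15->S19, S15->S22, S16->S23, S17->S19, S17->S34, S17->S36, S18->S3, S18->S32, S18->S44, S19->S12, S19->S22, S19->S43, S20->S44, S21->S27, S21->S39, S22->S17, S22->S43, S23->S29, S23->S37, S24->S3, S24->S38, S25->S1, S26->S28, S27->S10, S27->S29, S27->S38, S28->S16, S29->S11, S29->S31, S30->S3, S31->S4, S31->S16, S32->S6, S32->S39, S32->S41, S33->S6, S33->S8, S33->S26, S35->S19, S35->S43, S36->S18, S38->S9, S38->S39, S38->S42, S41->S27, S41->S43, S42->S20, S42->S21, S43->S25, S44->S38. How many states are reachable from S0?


BFS from S0:
  layer 0: {S0}
  layer 1: {S11, S22, S32}
  layer 2: {S6, S15, S17, S28, S33, S39, S41, S43}
  layer 3: {S5, S8, S16, S19, S25, S26, S27, S34, S35, S36}
  layer 4: {S1, S10, S12, S18, S23, S29, S38}
  layer 5: {S3, S4, S9, S21, S24, S31, S37, S42, S44}
  layer 6: {S20}
Reachable set: {S0, S1, S3, S4, S5, S6, S8, S9, S10, S11, S12, S15, S16, S17, S18, S19, S20, S21, S22, S23, S24, S25, S26, S27, S28, S29, S31, S32, S33, S34, S35, S36, S37, S38, S39, S41, S42, S43, S44}
Count = 39

39


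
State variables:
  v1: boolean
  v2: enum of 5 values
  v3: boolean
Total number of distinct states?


State space = product of domain sizes of all variables.
Domain sizes:
  v1 (boolean): 2
  v2 (enum of 5 values): 5
  v3 (boolean): 2
Product = 2 * 5 * 2 = 20

20


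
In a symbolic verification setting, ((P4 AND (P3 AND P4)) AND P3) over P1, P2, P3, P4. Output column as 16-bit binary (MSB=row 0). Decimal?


Formula: ((P4 AND (P3 AND P4)) AND P3) over P1, P2, P3, P4 (16 rows)
Evaluate each row (bits = P1,P2,P3,P4, MSB first):
  row 0 [0000]: ((0 AND (0 AND 0)) AND 0) -> 0
  row 1 [0001]: ((1 AND (0 AND 1)) AND 0) -> 0
  row 2 [0010]: ((0 AND (1 AND 0)) AND 1) -> 0
  row 3 [0011]: ((1 AND (1 AND 1)) AND 1) -> 1
  row 4 [0100]: ((0 AND (0 AND 0)) AND 0) -> 0
  row 5 [0101]: ((1 AND (0 AND 1)) AND 0) -> 0
  row 6 [0110]: ((0 AND (1 AND 0)) AND 1) -> 0
  row 7 [0111]: ((1 AND (1 AND 1)) AND 1) -> 1
  row 8 [1000]: ((0 AND (0 AND 0)) AND 0) -> 0
  row 9 [1001]: ((1 AND (0 AND 1)) AND 0) -> 0
  row 10 [1010]: ((0 AND (1 AND 0)) AND 1) -> 0
  row 11 [1011]: ((1 AND (1 AND 1)) AND 1) -> 1
  row 12 [1100]: ((0 AND (0 AND 0)) AND 0) -> 0
  row 13 [1101]: ((1 AND (0 AND 1)) AND 0) -> 0
  row 14 [1110]: ((0 AND (1 AND 0)) AND 1) -> 0
  row 15 [1111]: ((1 AND (1 AND 1)) AND 1) -> 1
Full result column, 4 rows per line (P1,P2 fixed per line; P3,P4 runs 00..11 left to right):
  rows 0-3 [P1,P2=00]: 0001  = hex 1
  rows 4-7 [P1,P2=01]: 0001  = hex 1
  rows 8-11 [P1,P2=10]: 0001  = hex 1
  rows 12-15 [P1,P2=11]: 0001  = hex 1
Output column (row 0 .. row 15) = 0001000100010001
Output column grouped in 4s = 0001 0001 0001 0001 = 0x1111
Convert to decimal digit by digit (value = value*16 + digit):
  1 -> 1
  1*16 + 1 = 17
  17*16 + 1 = 273
  273*16 + 1 = 4369
Decimal = 4369

4369


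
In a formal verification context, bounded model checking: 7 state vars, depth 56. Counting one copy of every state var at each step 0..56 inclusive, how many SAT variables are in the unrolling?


BMC unrolls to depth k, creating one copy of each state var for steps 0..k.
Step count = 56 + 1 = 57 (steps 0 through 56)
Vars per step = 7
Total = 7 * 57 = 399

399


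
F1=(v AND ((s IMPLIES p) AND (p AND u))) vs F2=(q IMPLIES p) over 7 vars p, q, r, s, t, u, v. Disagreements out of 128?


F1 = (v AND ((s IMPLIES p) AND (p AND u)))
F2 = (q IMPLIES p)
Evaluate both on each of 128 rows (bits = p,q,r,s,t,u,v):
  row 0 [0000000]: F1=0 F2=1 (differ) -> 1
  row 1 [0000001]: F1=0 F2=1 (differ) -> 1
  row 2 [0000010]: F1=0 F2=1 (differ) -> 1
  row 3 [0000011]: F1=0 F2=1 (differ) -> 1
  row 4 [0000100]: F1=0 F2=1 (differ) -> 1
  (every remaining row is evaluated the same way; all 128 results are listed next)
Full result column, 8 rows per line (p,q,r,s fixed per line; t,u,v runs 000..111 left to right):
  rows 0-7 [p,q,r,s=0000]: 11111111  (ones: 8)
  rows 8-15 [p,q,r,s=0001]: 11111111  (ones: 8)
  rows 16-23 [p,q,r,s=0010]: 11111111  (ones: 8)
  rows 24-31 [p,q,r,s=0011]: 11111111  (ones: 8)
  rows 32-39 [p,q,r,s=0100]: 00000000  (ones: 0)
  rows 40-47 [p,q,r,s=0101]: 00000000  (ones: 0)
  rows 48-55 [p,q,r,s=0110]: 00000000  (ones: 0)
  rows 56-63 [p,q,r,s=0111]: 00000000  (ones: 0)
  rows 64-71 [p,q,r,s=1000]: 11101110  (ones: 6)
  rows 72-79 [p,q,r,s=1001]: 11101110  (ones: 6)
  rows 80-87 [p,q,r,s=1010]: 11101110  (ones: 6)
  rows 88-95 [p,q,r,s=1011]: 11101110  (ones: 6)
  rows 96-103 [p,q,r,s=1100]: 11101110  (ones: 6)
  rows 104-111 [p,q,r,s=1101]: 11101110  (ones: 6)
  rows 112-119 [p,q,r,s=1110]: 11101110  (ones: 6)
  rows 120-127 [p,q,r,s=1111]: 11101110  (ones: 6)
Disagreements = 8+8+8+8+0+0+0+0+6+6+6+6+6+6+6+6 = 80

80


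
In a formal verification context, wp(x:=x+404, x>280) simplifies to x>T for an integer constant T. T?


Formula: wp(x:=E, P) = P[E/x] (substitute E for x in postcondition)
Step 1: Postcondition: x>280
Step 2: Substitute x+404 for x: x+404>280
Step 3: Solve for x: x > 280-404 = -124

-124


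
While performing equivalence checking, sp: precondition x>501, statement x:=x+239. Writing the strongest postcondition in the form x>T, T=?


Formula: sp(P, x:=E) = exists old_x. (x = E[old_x/x]) AND P[old_x/x] (old_x is the value of x before the assignment; eliminate old_x by solving x = E[old_x/x] for old_x)
Step 1: Precondition P: x>501, i.e. old_x > 501
Step 2: Assignment gives x = old_x + 239, so old_x = x - 239
Step 3: Substitute into P: x - 239 > 501
Step 4: Simplify: x > 501+239 = 740

740


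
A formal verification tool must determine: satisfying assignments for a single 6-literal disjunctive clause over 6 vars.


Step 1: Total=2^6=64
Step 2: Unsat when all 6 false: 2^0=1
Step 3: Sat=64-1=63

63


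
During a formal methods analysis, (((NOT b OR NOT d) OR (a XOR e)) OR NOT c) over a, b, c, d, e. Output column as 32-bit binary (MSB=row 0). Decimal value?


Formula: (((NOT b OR NOT d) OR (a XOR e)) OR NOT c) over a, b, c, d, e (32 rows)
Evaluate each row (bits = a,b,c,d,e, MSB first):
  row 0 [00000]: (((NOT 0 OR NOT 0) OR (0 XOR 0)) OR NOT 0) -> 1
  row 1 [00001]: (((NOT 0 OR NOT 0) OR (0 XOR 1)) OR NOT 0) -> 1
  row 2 [00010]: (((NOT 0 OR NOT 1) OR (0 XOR 0)) OR NOT 0) -> 1
  row 3 [00011]: (((NOT 0 OR NOT 1) OR (0 XOR 1)) OR NOT 0) -> 1
  row 4 [00100]: (((NOT 0 OR NOT 0) OR (0 XOR 0)) OR NOT 1) -> 1
  row 5 [00101]: (((NOT 0 OR NOT 0) OR (0 XOR 1)) OR NOT 1) -> 1
  row 6 [00110]: (((NOT 0 OR NOT 1) OR (0 XOR 0)) OR NOT 1) -> 1
  row 7 [00111]: (((NOT 0 OR NOT 1) OR (0 XOR 1)) OR NOT 1) -> 1
  row 8 [01000]: (((NOT 1 OR NOT 0) OR (0 XOR 0)) OR NOT 0) -> 1
  row 9 [01001]: (((NOT 1 OR NOT 0) OR (0 XOR 1)) OR NOT 0) -> 1
  row 10 [01010]: (((NOT 1 OR NOT 1) OR (0 XOR 0)) OR NOT 0) -> 1
  row 11 [01011]: (((NOT 1 OR NOT 1) OR (0 XOR 1)) OR NOT 0) -> 1
  row 12 [01100]: (((NOT 1 OR NOT 0) OR (0 XOR 0)) OR NOT 1) -> 1
  row 13 [01101]: (((NOT 1 OR NOT 0) OR (0 XOR 1)) OR NOT 1) -> 1
  row 14 [01110]: (((NOT 1 OR NOT 1) OR (0 XOR 0)) OR NOT 1) -> 0
  row 15 [01111]: (((NOT 1 OR NOT 1) OR (0 XOR 1)) OR NOT 1) -> 1
  row 16 [10000]: (((NOT 0 OR NOT 0) OR (1 XOR 0)) OR NOT 0) -> 1
  row 17 [10001]: (((NOT 0 OR NOT 0) OR (1 XOR 1)) OR NOT 0) -> 1
  row 18 [10010]: (((NOT 0 OR NOT 1) OR (1 XOR 0)) OR NOT 0) -> 1
  row 19 [10011]: (((NOT 0 OR NOT 1) OR (1 XOR 1)) OR NOT 0) -> 1
  row 20 [10100]: (((NOT 0 OR NOT 0) OR (1 XOR 0)) OR NOT 1) -> 1
  row 21 [10101]: (((NOT 0 OR NOT 0) OR (1 XOR 1)) OR NOT 1) -> 1
  row 22 [10110]: (((NOT 0 OR NOT 1) OR (1 XOR 0)) OR NOT 1) -> 1
  row 23 [10111]: (((NOT 0 OR NOT 1) OR (1 XOR 1)) OR NOT 1) -> 1
  row 24 [11000]: (((NOT 1 OR NOT 0) OR (1 XOR 0)) OR NOT 0) -> 1
  row 25 [11001]: (((NOT 1 OR NOT 0) OR (1 XOR 1)) OR NOT 0) -> 1
  row 26 [11010]: (((NOT 1 OR NOT 1) OR (1 XOR 0)) OR NOT 0) -> 1
  row 27 [11011]: (((NOT 1 OR NOT 1) OR (1 XOR 1)) OR NOT 0) -> 1
  row 28 [11100]: (((NOT 1 OR NOT 0) OR (1 XOR 0)) OR NOT 1) -> 1
  row 29 [11101]: (((NOT 1 OR NOT 0) OR (1 XOR 1)) OR NOT 1) -> 1
  row 30 [11110]: (((NOT 1 OR NOT 1) OR (1 XOR 0)) OR NOT 1) -> 1
  row 31 [11111]: (((NOT 1 OR NOT 1) OR (1 XOR 1)) OR NOT 1) -> 0
Full result column, 4 rows per line (a,b,c fixed per line; d,e runs 00..11 left to right):
  rows 0-3 [a,b,c=000]: 1111  = hex F
  rows 4-7 [a,b,c=001]: 1111  = hex F
  rows 8-11 [a,b,c=010]: 1111  = hex F
  rows 12-15 [a,b,c=011]: 1101  = hex D
  rows 16-19 [a,b,c=100]: 1111  = hex F
  rows 20-23 [a,b,c=101]: 1111  = hex F
  rows 24-27 [a,b,c=110]: 1111  = hex F
  rows 28-31 [a,b,c=111]: 1110  = hex E
Output column (row 0 .. row 31) = 11111111111111011111111111111110
Output column grouped in 4s = 1111 1111 1111 1101 1111 1111 1111 1110 = 0xFFFDFFFE
Convert to decimal digit by digit (value = value*16 + digit):
  F -> 15
  15*16 + 15 (F) = 255
  255*16 + 15 (F) = 4095
  4095*16 + 13 (D) = 65533
  65533*16 + 15 (F) = 1048543
  1048543*16 + 15 (F) = 16776703
  16776703*16 + 15 (F) = 268427263
  268427263*16 + 14 (E) = 4294836222
Decimal = 4294836222

4294836222


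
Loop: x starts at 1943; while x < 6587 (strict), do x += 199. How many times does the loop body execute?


Step 1: x goes from 1943 toward 6587 by 199; the body runs while x<6587, so iterations = ceil((bound-start)/step)
Step 2: Distance=4644
Step 3: ceil(4644/199)=24

24


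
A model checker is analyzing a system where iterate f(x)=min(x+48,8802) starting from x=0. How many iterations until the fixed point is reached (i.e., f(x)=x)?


Step 1: x=0, cap=8802, increment=48
Step 2: x grows by 48 each step until capped at 8802; fixed point is x=8802
Step 3: iterations = ceil(8802/48) = 184

184


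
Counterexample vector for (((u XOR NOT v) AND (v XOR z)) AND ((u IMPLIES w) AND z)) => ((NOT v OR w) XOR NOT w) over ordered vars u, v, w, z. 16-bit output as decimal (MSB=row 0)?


F1 = (((u XOR NOT v) AND (v XOR z)) AND ((u IMPLIES w) AND z))
F2 = ((NOT v OR w) XOR NOT w)
Counterexample to F1=>F2 is where F1=1 and F2=0.
Evaluate each row (bits = u,v,w,z, MSB first):
  row 0 [0000]: F1=0 F2=0 -> F1&~F2 -> 0
  row 1 [0001]: F1=1 F2=0 -> F1&~F2 -> 1
  row 2 [0010]: F1=0 F2=1 -> F1&~F2 -> 0
  row 3 [0011]: F1=1 F2=1 -> F1&~F2 -> 0
  row 4 [0100]: F1=0 F2=1 -> F1&~F2 -> 0
  row 5 [0101]: F1=0 F2=1 -> F1&~F2 -> 0
  row 6 [0110]: F1=0 F2=1 -> F1&~F2 -> 0
  row 7 [0111]: F1=0 F2=1 -> F1&~F2 -> 0
  row 8 [1000]: F1=0 F2=0 -> F1&~F2 -> 0
  row 9 [1001]: F1=0 F2=0 -> F1&~F2 -> 0
  row 10 [1010]: F1=0 F2=1 -> F1&~F2 -> 0
  row 11 [1011]: F1=0 F2=1 -> F1&~F2 -> 0
  row 12 [1100]: F1=0 F2=1 -> F1&~F2 -> 0
  row 13 [1101]: F1=0 F2=1 -> F1&~F2 -> 0
  row 14 [1110]: F1=0 F2=1 -> F1&~F2 -> 0
  row 15 [1111]: F1=0 F2=1 -> F1&~F2 -> 0
Full result column, 4 rows per line (u,v fixed per line; w,z runs 00..11 left to right):
  rows 0-3 [u,v=00]: 0100  = hex 4
  rows 4-7 [u,v=01]: 0000  = hex 0
  rows 8-11 [u,v=10]: 0000  = hex 0
  rows 12-15 [u,v=11]: 0000  = hex 0
Counterexample vector (row 0 .. row 15) = 0100000000000000
Output column grouped in 4s = 0100 0000 0000 0000 = 0x4000
Convert to decimal digit by digit (value = value*16 + digit):
  4 -> 4
  4*16 + 0 = 64
  64*16 + 0 = 1024
  1024*16 + 0 = 16384
Decimal = 16384

16384


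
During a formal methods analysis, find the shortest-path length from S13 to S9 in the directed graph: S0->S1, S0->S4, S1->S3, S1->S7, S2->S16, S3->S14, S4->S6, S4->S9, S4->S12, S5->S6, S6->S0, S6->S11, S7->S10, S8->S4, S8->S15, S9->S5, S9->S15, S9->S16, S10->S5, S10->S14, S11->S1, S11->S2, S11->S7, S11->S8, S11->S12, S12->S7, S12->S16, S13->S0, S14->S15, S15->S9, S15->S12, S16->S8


BFS layer-by-layer from S13:
  dist 0: {S13}
  dist 1: {S0}
  dist 2: {S1, S4}
  dist 3: {S3, S6, S7, S9, S12}
  -> S9 reached at distance 3
Shortest path length = 3

3


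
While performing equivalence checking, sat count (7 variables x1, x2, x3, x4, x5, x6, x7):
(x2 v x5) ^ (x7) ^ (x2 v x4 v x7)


CNF with 3 clauses over 7 vars (128 assignments).
An assignment satisfies CNF iff every clause has >=1 true literal.
Check each row (bits = x1,x2,x3,x4,x5,x6,x7; clause T/F shown):
  row 0 [0000000]: clauses=FFF -> 0
  row 1 [0000001]: clauses=FTT -> 0
  row 2 [0000010]: clauses=FFF -> 0
  row 3 [0000011]: clauses=FTT -> 0
  row 4 [0000100]: clauses=TFF -> 0
  (every remaining row is evaluated the same way; all 128 results are listed next)
Full result column, 8 rows per line (x1,x2,x3,x4 fixed per line; x5,x6,x7 runs 000..111 left to right):
  rows 0-7 [x1,x2,x3,x4=0000]: 00000101  (ones: 2)
  rows 8-15 [x1,x2,x3,x4=0001]: 00000101  (ones: 2)
  rows 16-23 [x1,x2,x3,x4=0010]: 00000101  (ones: 2)
  rows 24-31 [x1,x2,x3,x4=0011]: 00000101  (ones: 2)
  rows 32-39 [x1,x2,x3,x4=0100]: 01010101  (ones: 4)
  rows 40-47 [x1,x2,x3,x4=0101]: 01010101  (ones: 4)
  rows 48-55 [x1,x2,x3,x4=0110]: 01010101  (ones: 4)
  rows 56-63 [x1,x2,x3,x4=0111]: 01010101  (ones: 4)
  rows 64-71 [x1,x2,x3,x4=1000]: 00000101  (ones: 2)
  rows 72-79 [x1,x2,x3,x4=1001]: 00000101  (ones: 2)
  rows 80-87 [x1,x2,x3,x4=1010]: 00000101  (ones: 2)
  rows 88-95 [x1,x2,x3,x4=1011]: 00000101  (ones: 2)
  rows 96-103 [x1,x2,x3,x4=1100]: 01010101  (ones: 4)
  rows 104-111 [x1,x2,x3,x4=1101]: 01010101  (ones: 4)
  rows 112-119 [x1,x2,x3,x4=1110]: 01010101  (ones: 4)
  rows 120-127 [x1,x2,x3,x4=1111]: 01010101  (ones: 4)
Satisfying assignments = 2+2+2+2+4+4+4+4+2+2+2+2+4+4+4+4 = 48

48


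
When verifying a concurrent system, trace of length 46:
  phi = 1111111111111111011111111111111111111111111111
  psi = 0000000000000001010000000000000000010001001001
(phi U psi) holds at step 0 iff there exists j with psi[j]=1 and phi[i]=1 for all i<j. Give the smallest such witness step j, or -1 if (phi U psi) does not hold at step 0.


(phi U psi) at 0: need smallest j with psi[j]=1 and phi[i]=1 for all i in [0,j).
Scan from step 0:
  step 0: phi=1, psi=0 -> continue
  step 1: phi=1, psi=0 -> continue
  step 2: phi=1, psi=0 -> continue
  step 3: phi=1, psi=0 -> continue
  step 15: psi=1 and phi held for [0,15) -> witness found
Witness step = 15

15


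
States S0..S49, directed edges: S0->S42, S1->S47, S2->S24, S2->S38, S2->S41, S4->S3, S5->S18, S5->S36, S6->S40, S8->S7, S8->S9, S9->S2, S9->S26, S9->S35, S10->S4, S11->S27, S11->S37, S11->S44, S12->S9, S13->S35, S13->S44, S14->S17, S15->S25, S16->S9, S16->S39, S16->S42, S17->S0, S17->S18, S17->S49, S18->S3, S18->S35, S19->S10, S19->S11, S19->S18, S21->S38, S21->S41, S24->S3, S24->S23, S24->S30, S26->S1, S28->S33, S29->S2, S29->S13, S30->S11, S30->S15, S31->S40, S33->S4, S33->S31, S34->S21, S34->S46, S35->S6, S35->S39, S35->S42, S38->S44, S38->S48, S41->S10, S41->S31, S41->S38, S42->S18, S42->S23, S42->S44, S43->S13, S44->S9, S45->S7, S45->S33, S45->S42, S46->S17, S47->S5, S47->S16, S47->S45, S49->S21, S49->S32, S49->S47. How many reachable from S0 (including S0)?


BFS from S0:
  layer 0: {S0}
  layer 1: {S42}
  layer 2: {S18, S23, S44}
  layer 3: {S3, S9, S35}
  layer 4: {S2, S6, S26, S39}
  layer 5: {S1, S24, S38, S40, S41}
  layer 6: {S10, S30, S31, S47, S48}
  layer 7: {S4, S5, S11, S15, S16, S45}
  layer 8: {S7, S25, S27, S33, S36, S37}
Reachable set: {S0, S1, S2, S3, S4, S5, S6, S7, S9, S10, S11, S15, S16, S18, S23, S24, S25, S26, S27, S30, S31, S33, S35, S36, S37, S38, S39, S40, S41, S42, S44, S45, S47, S48}
Count = 34

34


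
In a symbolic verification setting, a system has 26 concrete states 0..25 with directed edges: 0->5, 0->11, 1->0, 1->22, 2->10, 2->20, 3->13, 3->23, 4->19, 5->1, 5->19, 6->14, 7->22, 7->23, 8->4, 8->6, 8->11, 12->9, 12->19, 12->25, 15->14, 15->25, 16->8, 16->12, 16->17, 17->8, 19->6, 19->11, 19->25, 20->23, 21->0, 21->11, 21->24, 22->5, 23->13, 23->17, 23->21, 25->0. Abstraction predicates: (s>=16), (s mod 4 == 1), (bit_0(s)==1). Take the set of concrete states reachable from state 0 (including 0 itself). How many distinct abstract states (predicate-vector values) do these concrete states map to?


BFS from 0:
Concrete reachable: {0, 1, 5, 6, 11, 14, 19, 22, 25}
Abstract via predicates (s>=16), (s mod 4 == 1), (bit_0(s)==1):
  (0,0,0) <- {0, 6, 14}
  (0,0,1) <- {11}
  (0,1,1) <- {1, 5}
  (1,0,0) <- {22}
  (1,0,1) <- {19}
  (1,1,1) <- {25}
Distinct abstract states = 6

6


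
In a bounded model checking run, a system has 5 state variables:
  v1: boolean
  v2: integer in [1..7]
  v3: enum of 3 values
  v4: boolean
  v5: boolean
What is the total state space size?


State space = product of domain sizes of all variables.
Domain sizes:
  v1 (boolean): 2
  v2 (integer in [1..7]): 7
  v3 (enum of 3 values): 3
  v4 (boolean): 2
  v5 (boolean): 2
Product = 2 * 7 * 3 * 2 * 2 = 168

168


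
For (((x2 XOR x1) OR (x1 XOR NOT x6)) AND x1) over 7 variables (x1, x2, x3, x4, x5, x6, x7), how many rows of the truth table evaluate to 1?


Formula: (((x2 XOR x1) OR (x1 XOR NOT x6)) AND x1) over 7 vars (128 rows)
Evaluate each row (x1, x2, x3, x4, x5, x6, x7 as bits, MSB first):
  row 0 [0000000]: (((0 XOR 0) OR (0 XOR NOT 0)) AND 0) -> 0
  row 1 [0000001]: (((0 XOR 0) OR (0 XOR NOT 0)) AND 0) -> 0
  row 2 [0000010]: (((0 XOR 0) OR (0 XOR NOT 1)) AND 0) -> 0
  row 3 [0000011]: (((0 XOR 0) OR (0 XOR NOT 1)) AND 0) -> 0
  row 4 [0000100]: (((0 XOR 0) OR (0 XOR NOT 0)) AND 0) -> 0
  (every remaining row is evaluated the same way; all 128 results are listed next)
Full result column, 8 rows per line (x1,x2,x3,x4 fixed per line; x5,x6,x7 runs 000..111 left to right):
  rows 0-7 [x1,x2,x3,x4=0000]: 00000000  (ones: 0)
  rows 8-15 [x1,x2,x3,x4=0001]: 00000000  (ones: 0)
  rows 16-23 [x1,x2,x3,x4=0010]: 00000000  (ones: 0)
  rows 24-31 [x1,x2,x3,x4=0011]: 00000000  (ones: 0)
  rows 32-39 [x1,x2,x3,x4=0100]: 00000000  (ones: 0)
  rows 40-47 [x1,x2,x3,x4=0101]: 00000000  (ones: 0)
  rows 48-55 [x1,x2,x3,x4=0110]: 00000000  (ones: 0)
  rows 56-63 [x1,x2,x3,x4=0111]: 00000000  (ones: 0)
  rows 64-71 [x1,x2,x3,x4=1000]: 11111111  (ones: 8)
  rows 72-79 [x1,x2,x3,x4=1001]: 11111111  (ones: 8)
  rows 80-87 [x1,x2,x3,x4=1010]: 11111111  (ones: 8)
  rows 88-95 [x1,x2,x3,x4=1011]: 11111111  (ones: 8)
  rows 96-103 [x1,x2,x3,x4=1100]: 00110011  (ones: 4)
  rows 104-111 [x1,x2,x3,x4=1101]: 00110011  (ones: 4)
  rows 112-119 [x1,x2,x3,x4=1110]: 00110011  (ones: 4)
  rows 120-127 [x1,x2,x3,x4=1111]: 00110011  (ones: 4)
Count of 1-rows = 0+0+0+0+0+0+0+0+8+8+8+8+4+4+4+4 = 48

48


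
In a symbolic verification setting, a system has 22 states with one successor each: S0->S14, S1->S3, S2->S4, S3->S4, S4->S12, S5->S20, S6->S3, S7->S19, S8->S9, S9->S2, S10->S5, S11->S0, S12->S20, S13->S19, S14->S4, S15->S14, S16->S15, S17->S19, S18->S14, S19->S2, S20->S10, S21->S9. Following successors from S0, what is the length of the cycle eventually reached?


Trace from S0 until a state repeats:
  S0 -> S14 -> S4 -> S12 -> S20 -> S10 -> S5 -> S20
S20 first seen at step 4, revisited at step 7.
Cycle length = 7 - 4 = 3

3


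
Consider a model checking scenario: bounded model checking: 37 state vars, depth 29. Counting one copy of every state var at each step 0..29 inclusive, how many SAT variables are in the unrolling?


BMC unrolls to depth k, creating one copy of each state var for steps 0..k.
Step count = 29 + 1 = 30 (steps 0 through 29)
Vars per step = 37
Total = 37 * 30 = 1110

1110


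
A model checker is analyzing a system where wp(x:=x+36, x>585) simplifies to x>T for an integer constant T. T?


Formula: wp(x:=E, P) = P[E/x] (substitute E for x in postcondition)
Step 1: Postcondition: x>585
Step 2: Substitute x+36 for x: x+36>585
Step 3: Solve for x: x > 585-36 = 549

549


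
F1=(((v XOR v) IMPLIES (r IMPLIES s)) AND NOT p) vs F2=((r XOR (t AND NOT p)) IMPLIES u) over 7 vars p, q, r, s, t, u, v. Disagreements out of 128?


F1 = (((v XOR v) IMPLIES (r IMPLIES s)) AND NOT p)
F2 = ((r XOR (t AND NOT p)) IMPLIES u)
Evaluate both on each of 128 rows (bits = p,q,r,s,t,u,v):
  row 0 [0000000]: F1=1 F2=1 -> 0
  row 1 [0000001]: F1=1 F2=1 -> 0
  row 2 [0000010]: F1=1 F2=1 -> 0
  row 3 [0000011]: F1=1 F2=1 -> 0
  row 4 [0000100]: F1=1 F2=0 (differ) -> 1
  (every remaining row is evaluated the same way; all 128 results are listed next)
Full result column, 8 rows per line (p,q,r,s fixed per line; t,u,v runs 000..111 left to right):
  rows 0-7 [p,q,r,s=0000]: 00001100  (ones: 2)
  rows 8-15 [p,q,r,s=0001]: 00001100  (ones: 2)
  rows 16-23 [p,q,r,s=0010]: 11000000  (ones: 2)
  rows 24-31 [p,q,r,s=0011]: 11000000  (ones: 2)
  rows 32-39 [p,q,r,s=0100]: 00001100  (ones: 2)
  rows 40-47 [p,q,r,s=0101]: 00001100  (ones: 2)
  rows 48-55 [p,q,r,s=0110]: 11000000  (ones: 2)
  rows 56-63 [p,q,r,s=0111]: 11000000  (ones: 2)
  rows 64-71 [p,q,r,s=1000]: 11111111  (ones: 8)
  rows 72-79 [p,q,r,s=1001]: 11111111  (ones: 8)
  rows 80-87 [p,q,r,s=1010]: 00110011  (ones: 4)
  rows 88-95 [p,q,r,s=1011]: 00110011  (ones: 4)
  rows 96-103 [p,q,r,s=1100]: 11111111  (ones: 8)
  rows 104-111 [p,q,r,s=1101]: 11111111  (ones: 8)
  rows 112-119 [p,q,r,s=1110]: 00110011  (ones: 4)
  rows 120-127 [p,q,r,s=1111]: 00110011  (ones: 4)
Disagreements = 2+2+2+2+2+2+2+2+8+8+4+4+8+8+4+4 = 64

64


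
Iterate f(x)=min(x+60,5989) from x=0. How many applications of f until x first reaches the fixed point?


Step 1: x=0, cap=5989, increment=60
Step 2: x grows by 60 each step until capped at 5989; fixed point is x=5989
Step 3: iterations = ceil(5989/60) = 100

100


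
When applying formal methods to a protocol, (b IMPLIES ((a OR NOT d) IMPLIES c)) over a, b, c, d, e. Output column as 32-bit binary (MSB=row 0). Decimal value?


Formula: (b IMPLIES ((a OR NOT d) IMPLIES c)) over a, b, c, d, e (32 rows)
Evaluate each row (bits = a,b,c,d,e, MSB first):
  row 0 [00000]: (0 IMPLIES ((0 OR NOT 0) IMPLIES 0)) -> 1
  row 1 [00001]: (0 IMPLIES ((0 OR NOT 0) IMPLIES 0)) -> 1
  row 2 [00010]: (0 IMPLIES ((0 OR NOT 1) IMPLIES 0)) -> 1
  row 3 [00011]: (0 IMPLIES ((0 OR NOT 1) IMPLIES 0)) -> 1
  row 4 [00100]: (0 IMPLIES ((0 OR NOT 0) IMPLIES 1)) -> 1
  row 5 [00101]: (0 IMPLIES ((0 OR NOT 0) IMPLIES 1)) -> 1
  row 6 [00110]: (0 IMPLIES ((0 OR NOT 1) IMPLIES 1)) -> 1
  row 7 [00111]: (0 IMPLIES ((0 OR NOT 1) IMPLIES 1)) -> 1
  row 8 [01000]: (1 IMPLIES ((0 OR NOT 0) IMPLIES 0)) -> 0
  row 9 [01001]: (1 IMPLIES ((0 OR NOT 0) IMPLIES 0)) -> 0
  row 10 [01010]: (1 IMPLIES ((0 OR NOT 1) IMPLIES 0)) -> 1
  row 11 [01011]: (1 IMPLIES ((0 OR NOT 1) IMPLIES 0)) -> 1
  row 12 [01100]: (1 IMPLIES ((0 OR NOT 0) IMPLIES 1)) -> 1
  row 13 [01101]: (1 IMPLIES ((0 OR NOT 0) IMPLIES 1)) -> 1
  row 14 [01110]: (1 IMPLIES ((0 OR NOT 1) IMPLIES 1)) -> 1
  row 15 [01111]: (1 IMPLIES ((0 OR NOT 1) IMPLIES 1)) -> 1
  row 16 [10000]: (0 IMPLIES ((1 OR NOT 0) IMPLIES 0)) -> 1
  row 17 [10001]: (0 IMPLIES ((1 OR NOT 0) IMPLIES 0)) -> 1
  row 18 [10010]: (0 IMPLIES ((1 OR NOT 1) IMPLIES 0)) -> 1
  row 19 [10011]: (0 IMPLIES ((1 OR NOT 1) IMPLIES 0)) -> 1
  row 20 [10100]: (0 IMPLIES ((1 OR NOT 0) IMPLIES 1)) -> 1
  row 21 [10101]: (0 IMPLIES ((1 OR NOT 0) IMPLIES 1)) -> 1
  row 22 [10110]: (0 IMPLIES ((1 OR NOT 1) IMPLIES 1)) -> 1
  row 23 [10111]: (0 IMPLIES ((1 OR NOT 1) IMPLIES 1)) -> 1
  row 24 [11000]: (1 IMPLIES ((1 OR NOT 0) IMPLIES 0)) -> 0
  row 25 [11001]: (1 IMPLIES ((1 OR NOT 0) IMPLIES 0)) -> 0
  row 26 [11010]: (1 IMPLIES ((1 OR NOT 1) IMPLIES 0)) -> 0
  row 27 [11011]: (1 IMPLIES ((1 OR NOT 1) IMPLIES 0)) -> 0
  row 28 [11100]: (1 IMPLIES ((1 OR NOT 0) IMPLIES 1)) -> 1
  row 29 [11101]: (1 IMPLIES ((1 OR NOT 0) IMPLIES 1)) -> 1
  row 30 [11110]: (1 IMPLIES ((1 OR NOT 1) IMPLIES 1)) -> 1
  row 31 [11111]: (1 IMPLIES ((1 OR NOT 1) IMPLIES 1)) -> 1
Full result column, 4 rows per line (a,b,c fixed per line; d,e runs 00..11 left to right):
  rows 0-3 [a,b,c=000]: 1111  = hex F
  rows 4-7 [a,b,c=001]: 1111  = hex F
  rows 8-11 [a,b,c=010]: 0011  = hex 3
  rows 12-15 [a,b,c=011]: 1111  = hex F
  rows 16-19 [a,b,c=100]: 1111  = hex F
  rows 20-23 [a,b,c=101]: 1111  = hex F
  rows 24-27 [a,b,c=110]: 0000  = hex 0
  rows 28-31 [a,b,c=111]: 1111  = hex F
Output column (row 0 .. row 31) = 11111111001111111111111100001111
Output column grouped in 4s = 1111 1111 0011 1111 1111 1111 0000 1111 = 0xFF3FFF0F
Convert to decimal digit by digit (value = value*16 + digit):
  F -> 15
  15*16 + 15 (F) = 255
  255*16 + 3 = 4083
  4083*16 + 15 (F) = 65343
  65343*16 + 15 (F) = 1045503
  1045503*16 + 15 (F) = 16728063
  16728063*16 + 0 = 267649008
  267649008*16 + 15 (F) = 4282384143
Decimal = 4282384143

4282384143


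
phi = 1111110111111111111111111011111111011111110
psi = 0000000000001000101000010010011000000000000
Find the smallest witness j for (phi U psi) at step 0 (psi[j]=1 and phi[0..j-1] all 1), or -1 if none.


(phi U psi) at 0: need smallest j with psi[j]=1 and phi[i]=1 for all i in [0,j).
Scan from step 0:
  step 0: phi=1, psi=0 -> continue
  step 1: phi=1, psi=0 -> continue
  step 2: phi=1, psi=0 -> continue
  step 3: phi=1, psi=0 -> continue
  step 6: phi=0 -> phi-prefix broken from here
  step 12: psi=1 but phi already failed -> not a witness
  step 16: psi=1 but phi already failed -> not a witness
  step 18: psi=1 but phi already failed -> not a witness
  step 23: psi=1 but phi already failed -> not a witness
  step 26: psi=1 but phi already failed -> not a witness
  step 29: psi=1 but phi already failed -> not a witness
  step 30: psi=1 but phi already failed -> not a witness
  end of trace: no witness -> -1
Witness step = -1

-1


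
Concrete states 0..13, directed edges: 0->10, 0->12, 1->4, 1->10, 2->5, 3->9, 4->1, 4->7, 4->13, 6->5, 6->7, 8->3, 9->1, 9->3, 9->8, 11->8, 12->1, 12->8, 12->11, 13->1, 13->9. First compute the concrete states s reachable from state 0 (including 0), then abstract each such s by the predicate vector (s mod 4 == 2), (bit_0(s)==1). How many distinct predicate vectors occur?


BFS from 0:
Concrete reachable: {0, 1, 3, 4, 7, 8, 9, 10, 11, 12, 13}
Abstract via predicates (s mod 4 == 2), (bit_0(s)==1):
  (0,0) <- {0, 4, 8, 12}
  (0,1) <- {1, 3, 7, 9, 11, 13}
  (1,0) <- {10}
Distinct abstract states = 3

3


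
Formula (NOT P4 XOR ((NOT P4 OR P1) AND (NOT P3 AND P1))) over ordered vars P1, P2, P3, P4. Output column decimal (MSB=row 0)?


Formula: (NOT P4 XOR ((NOT P4 OR P1) AND (NOT P3 AND P1))) over P1, P2, P3, P4 (16 rows)
Evaluate each row (bits = P1,P2,P3,P4, MSB first):
  row 0 [0000]: (NOT 0 XOR ((NOT 0 OR 0) AND (NOT 0 AND 0))) -> 1
  row 1 [0001]: (NOT 1 XOR ((NOT 1 OR 0) AND (NOT 0 AND 0))) -> 0
  row 2 [0010]: (NOT 0 XOR ((NOT 0 OR 0) AND (NOT 1 AND 0))) -> 1
  row 3 [0011]: (NOT 1 XOR ((NOT 1 OR 0) AND (NOT 1 AND 0))) -> 0
  row 4 [0100]: (NOT 0 XOR ((NOT 0 OR 0) AND (NOT 0 AND 0))) -> 1
  row 5 [0101]: (NOT 1 XOR ((NOT 1 OR 0) AND (NOT 0 AND 0))) -> 0
  row 6 [0110]: (NOT 0 XOR ((NOT 0 OR 0) AND (NOT 1 AND 0))) -> 1
  row 7 [0111]: (NOT 1 XOR ((NOT 1 OR 0) AND (NOT 1 AND 0))) -> 0
  row 8 [1000]: (NOT 0 XOR ((NOT 0 OR 1) AND (NOT 0 AND 1))) -> 0
  row 9 [1001]: (NOT 1 XOR ((NOT 1 OR 1) AND (NOT 0 AND 1))) -> 1
  row 10 [1010]: (NOT 0 XOR ((NOT 0 OR 1) AND (NOT 1 AND 1))) -> 1
  row 11 [1011]: (NOT 1 XOR ((NOT 1 OR 1) AND (NOT 1 AND 1))) -> 0
  row 12 [1100]: (NOT 0 XOR ((NOT 0 OR 1) AND (NOT 0 AND 1))) -> 0
  row 13 [1101]: (NOT 1 XOR ((NOT 1 OR 1) AND (NOT 0 AND 1))) -> 1
  row 14 [1110]: (NOT 0 XOR ((NOT 0 OR 1) AND (NOT 1 AND 1))) -> 1
  row 15 [1111]: (NOT 1 XOR ((NOT 1 OR 1) AND (NOT 1 AND 1))) -> 0
Full result column, 4 rows per line (P1,P2 fixed per line; P3,P4 runs 00..11 left to right):
  rows 0-3 [P1,P2=00]: 1010  = hex A
  rows 4-7 [P1,P2=01]: 1010  = hex A
  rows 8-11 [P1,P2=10]: 0110  = hex 6
  rows 12-15 [P1,P2=11]: 0110  = hex 6
Output column (row 0 .. row 15) = 1010101001100110
Output column grouped in 4s = 1010 1010 0110 0110 = 0xAA66
Convert to decimal digit by digit (value = value*16 + digit):
  A -> 10
  10*16 + 10 (A) = 170
  170*16 + 6 = 2726
  2726*16 + 6 = 43622
Decimal = 43622

43622


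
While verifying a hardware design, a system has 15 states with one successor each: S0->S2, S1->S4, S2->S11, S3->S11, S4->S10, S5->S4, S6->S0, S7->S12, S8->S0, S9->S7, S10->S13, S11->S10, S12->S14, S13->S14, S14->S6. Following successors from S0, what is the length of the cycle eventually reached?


Trace from S0 until a state repeats:
  S0 -> S2 -> S11 -> S10 -> S13 -> S14 -> S6 -> S0
S0 first seen at step 0, revisited at step 7.
Cycle length = 7 - 0 = 7

7


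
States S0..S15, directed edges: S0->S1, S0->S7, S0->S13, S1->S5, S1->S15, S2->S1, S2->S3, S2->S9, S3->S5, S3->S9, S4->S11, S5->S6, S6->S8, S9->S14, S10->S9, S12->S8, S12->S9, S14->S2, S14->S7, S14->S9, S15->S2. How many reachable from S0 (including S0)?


BFS from S0:
  layer 0: {S0}
  layer 1: {S1, S7, S13}
  layer 2: {S5, S15}
  layer 3: {S2, S6}
  layer 4: {S3, S8, S9}
  layer 5: {S14}
Reachable set: {S0, S1, S2, S3, S5, S6, S7, S8, S9, S13, S14, S15}
Count = 12

12


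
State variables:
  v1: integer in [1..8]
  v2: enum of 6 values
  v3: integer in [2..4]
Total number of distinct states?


State space = product of domain sizes of all variables.
Domain sizes:
  v1 (integer in [1..8]): 8
  v2 (enum of 6 values): 6
  v3 (integer in [2..4]): 3
Product = 8 * 6 * 3 = 144

144


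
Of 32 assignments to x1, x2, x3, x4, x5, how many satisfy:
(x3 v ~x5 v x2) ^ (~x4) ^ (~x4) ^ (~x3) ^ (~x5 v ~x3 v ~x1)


CNF with 5 clauses over 5 vars (32 assignments).
An assignment satisfies CNF iff every clause has >=1 true literal.
Check each row (bits = x1,x2,x3,x4,x5; clause T/F shown):
  row 0 [00000]: clauses=TTTTT -> 1
  row 1 [00001]: clauses=FTTTT -> 0
  row 2 [00010]: clauses=TFFTT -> 0
  row 3 [00011]: clauses=FFFTT -> 0
  row 4 [00100]: clauses=TTTFT -> 0
  row 5 [00101]: clauses=TTTFT -> 0
  row 6 [00110]: clauses=TFFFT -> 0
  row 7 [00111]: clauses=TFFFT -> 0
  row 8 [01000]: clauses=TTTTT -> 1
  row 9 [01001]: clauses=TTTTT -> 1
  row 10 [01010]: clauses=TFFTT -> 0
  row 11 [01011]: clauses=TFFTT -> 0
  row 12 [01100]: clauses=TTTFT -> 0
  row 13 [01101]: clauses=TTTFT -> 0
  row 14 [01110]: clauses=TFFFT -> 0
  row 15 [01111]: clauses=TFFFT -> 0
  row 16 [10000]: clauses=TTTTT -> 1
  row 17 [10001]: clauses=FTTTT -> 0
  row 18 [10010]: clauses=TFFTT -> 0
  row 19 [10011]: clauses=FFFTT -> 0
  row 20 [10100]: clauses=TTTFT -> 0
  row 21 [10101]: clauses=TTTFF -> 0
  row 22 [10110]: clauses=TFFFT -> 0
  row 23 [10111]: clauses=TFFFF -> 0
  row 24 [11000]: clauses=TTTTT -> 1
  row 25 [11001]: clauses=TTTTT -> 1
  row 26 [11010]: clauses=TFFTT -> 0
  row 27 [11011]: clauses=TFFTT -> 0
  row 28 [11100]: clauses=TTTFT -> 0
  row 29 [11101]: clauses=TTTFF -> 0
  row 30 [11110]: clauses=TFFFT -> 0
  row 31 [11111]: clauses=TFFFF -> 0
Full result column, 8 rows per line (x1,x2 fixed per line; x3,x4,x5 runs 000..111 left to right):
  rows 0-7 [x1,x2=00]: 10000000  (ones: 1)
  rows 8-15 [x1,x2=01]: 11000000  (ones: 2)
  rows 16-23 [x1,x2=10]: 10000000  (ones: 1)
  rows 24-31 [x1,x2=11]: 11000000  (ones: 2)
Satisfying assignments = 1+2+1+2 = 6

6
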